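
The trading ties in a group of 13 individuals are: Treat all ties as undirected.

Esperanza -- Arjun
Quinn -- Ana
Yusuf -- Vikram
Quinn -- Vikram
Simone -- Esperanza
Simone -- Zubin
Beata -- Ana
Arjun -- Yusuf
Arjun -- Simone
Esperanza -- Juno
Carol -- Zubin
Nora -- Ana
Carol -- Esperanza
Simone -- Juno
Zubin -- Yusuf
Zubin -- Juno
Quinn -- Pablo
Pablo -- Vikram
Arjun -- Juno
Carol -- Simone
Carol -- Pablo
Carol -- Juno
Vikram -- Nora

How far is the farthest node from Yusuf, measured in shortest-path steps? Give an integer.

Distances from Yusuf: Ana:3, Arjun:1, Beata:4, Carol:2, Esperanza:2, Juno:2, Nora:2, Pablo:2, Quinn:2, Simone:2, Vikram:1, Zubin:1.
The largest is 4 (to Beata), so the eccentricity of Yusuf is 4.

4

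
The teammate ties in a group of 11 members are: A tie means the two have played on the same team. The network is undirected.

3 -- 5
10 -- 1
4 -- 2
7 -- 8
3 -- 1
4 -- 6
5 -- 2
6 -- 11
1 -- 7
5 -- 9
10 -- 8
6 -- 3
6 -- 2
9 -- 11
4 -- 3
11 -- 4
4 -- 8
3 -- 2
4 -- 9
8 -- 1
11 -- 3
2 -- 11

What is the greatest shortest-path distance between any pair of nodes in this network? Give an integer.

Eccentricity of each node (its greatest distance to any other): 1:3, 2:3, 3:2, 4:2, 5:3, 6:3, 7:3, 8:3, 9:3, 10:3, 11:3.
The maximum eccentricity is 3, realized for instance by the pair 5–7 via 5 – 3 – 1 – 7. So the diameter is 3.

3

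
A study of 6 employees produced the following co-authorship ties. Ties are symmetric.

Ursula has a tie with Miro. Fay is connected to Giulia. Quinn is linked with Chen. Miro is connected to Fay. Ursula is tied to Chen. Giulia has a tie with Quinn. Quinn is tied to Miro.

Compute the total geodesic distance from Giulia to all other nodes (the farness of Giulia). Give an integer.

Distances from Giulia: Chen:2, Fay:1, Miro:2, Quinn:1, Ursula:3.
Sum = 2 + 1 + 2 + 1 + 3 = 9.

9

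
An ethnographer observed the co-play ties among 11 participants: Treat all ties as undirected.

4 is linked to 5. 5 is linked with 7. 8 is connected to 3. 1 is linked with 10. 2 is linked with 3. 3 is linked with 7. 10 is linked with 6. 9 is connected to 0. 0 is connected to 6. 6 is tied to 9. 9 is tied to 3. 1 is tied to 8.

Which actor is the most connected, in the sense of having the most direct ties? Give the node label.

3

Degrees — 0:2, 1:2, 2:1, 3:4, 4:1, 5:2, 6:3, 7:2, 8:2, 9:3, 10:2.
The maximum is 4, attained only by 3.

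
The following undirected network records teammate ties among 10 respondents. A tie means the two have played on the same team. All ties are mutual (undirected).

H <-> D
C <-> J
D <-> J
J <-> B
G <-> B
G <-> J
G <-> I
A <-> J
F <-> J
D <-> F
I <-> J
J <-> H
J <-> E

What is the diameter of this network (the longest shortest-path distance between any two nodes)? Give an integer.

2

Eccentricity of each node (its greatest distance to any other): A:2, B:2, C:2, D:2, E:2, F:2, G:2, H:2, I:2, J:1.
The maximum eccentricity is 2, realized for instance by the pair H–F via H – J – F. So the diameter is 2.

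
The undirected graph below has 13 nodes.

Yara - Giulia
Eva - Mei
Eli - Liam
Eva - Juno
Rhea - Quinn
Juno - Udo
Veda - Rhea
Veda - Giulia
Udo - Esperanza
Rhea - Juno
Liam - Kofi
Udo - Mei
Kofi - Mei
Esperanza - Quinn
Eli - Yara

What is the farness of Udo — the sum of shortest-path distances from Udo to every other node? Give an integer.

30

Distances from Udo: Eli:4, Esperanza:1, Eva:2, Giulia:4, Juno:1, Kofi:2, Liam:3, Mei:1, Quinn:2, Rhea:2, Veda:3, Yara:5.
Sum = 4 + 1 + 2 + 4 + 1 + 2 + 3 + 1 + 2 + 2 + 3 + 5 = 30.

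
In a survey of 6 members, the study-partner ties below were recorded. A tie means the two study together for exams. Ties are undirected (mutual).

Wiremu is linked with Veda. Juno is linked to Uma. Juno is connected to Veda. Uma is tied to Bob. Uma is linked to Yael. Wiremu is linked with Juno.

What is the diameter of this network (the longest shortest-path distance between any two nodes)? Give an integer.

Eccentricity of each node (its greatest distance to any other): Bob:3, Juno:2, Uma:2, Veda:3, Wiremu:3, Yael:3.
The maximum eccentricity is 3, realized for instance by the pair Wiremu–Yael via Wiremu – Juno – Uma – Yael. So the diameter is 3.

3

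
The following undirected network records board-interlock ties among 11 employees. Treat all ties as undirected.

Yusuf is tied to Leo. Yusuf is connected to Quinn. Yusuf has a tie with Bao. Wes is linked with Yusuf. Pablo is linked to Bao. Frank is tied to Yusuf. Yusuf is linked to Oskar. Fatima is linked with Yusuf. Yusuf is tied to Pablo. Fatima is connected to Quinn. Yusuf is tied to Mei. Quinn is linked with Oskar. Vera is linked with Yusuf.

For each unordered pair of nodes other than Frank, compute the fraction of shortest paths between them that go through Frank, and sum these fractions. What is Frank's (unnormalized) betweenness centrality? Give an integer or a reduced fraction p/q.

0

No shortest path between any pair of other nodes passes through Frank.
Summing the contributions gives betweenness(Frank) = 0.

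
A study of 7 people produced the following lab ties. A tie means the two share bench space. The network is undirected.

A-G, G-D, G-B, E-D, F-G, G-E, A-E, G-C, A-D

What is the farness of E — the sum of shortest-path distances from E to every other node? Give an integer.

9

Distances from E: A:1, B:2, C:2, D:1, F:2, G:1.
Sum = 1 + 2 + 2 + 1 + 2 + 1 = 9.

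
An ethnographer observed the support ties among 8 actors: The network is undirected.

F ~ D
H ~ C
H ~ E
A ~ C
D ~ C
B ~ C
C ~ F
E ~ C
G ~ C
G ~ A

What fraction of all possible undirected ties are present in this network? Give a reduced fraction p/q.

There are 10 edges and 8 nodes, so the maximum possible is C(8,2) = 28.
Density = 10/28 = 5/14.

5/14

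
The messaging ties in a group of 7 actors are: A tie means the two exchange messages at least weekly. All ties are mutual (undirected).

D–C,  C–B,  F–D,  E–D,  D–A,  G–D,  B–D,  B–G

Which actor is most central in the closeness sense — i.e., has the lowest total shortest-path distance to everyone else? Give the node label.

D

Farness (sum of distances to all others) for each node — A:11, B:9, C:10, D:6, E:11, F:11, G:10.
The smallest farness is 6, for D, so D has the highest closeness.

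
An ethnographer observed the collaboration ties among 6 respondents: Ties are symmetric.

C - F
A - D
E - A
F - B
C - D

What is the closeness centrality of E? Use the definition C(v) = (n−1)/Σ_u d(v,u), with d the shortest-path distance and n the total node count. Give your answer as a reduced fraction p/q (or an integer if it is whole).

Distances from E: A:1, B:5, C:3, D:2, F:4. Sum = 15.
n = 6, so closeness = 5/15 = 1/3.

1/3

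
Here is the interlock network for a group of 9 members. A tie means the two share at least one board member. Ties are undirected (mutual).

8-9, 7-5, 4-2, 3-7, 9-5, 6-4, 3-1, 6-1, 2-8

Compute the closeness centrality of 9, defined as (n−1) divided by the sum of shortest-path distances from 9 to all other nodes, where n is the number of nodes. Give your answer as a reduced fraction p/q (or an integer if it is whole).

2/5

Distances from 9: 1:4, 2:2, 3:3, 4:3, 5:1, 6:4, 7:2, 8:1. Sum = 20.
n = 9, so closeness = 8/20 = 2/5.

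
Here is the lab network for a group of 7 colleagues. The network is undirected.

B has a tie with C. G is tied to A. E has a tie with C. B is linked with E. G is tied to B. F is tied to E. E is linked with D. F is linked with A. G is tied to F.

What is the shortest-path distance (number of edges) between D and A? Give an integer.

3

One shortest route is D – E – F – A, which uses 3 edges, and at distance 2 from D we only reach {B, C, F}, which does not include A. So d(D,A) = 3.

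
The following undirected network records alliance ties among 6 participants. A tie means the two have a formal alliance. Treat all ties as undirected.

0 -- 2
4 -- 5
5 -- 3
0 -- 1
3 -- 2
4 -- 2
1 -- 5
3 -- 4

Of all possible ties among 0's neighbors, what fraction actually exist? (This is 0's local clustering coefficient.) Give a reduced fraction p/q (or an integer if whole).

0

0's neighbors: 1 and 2 (k = 2).
Possible neighbor pairs: C(2,2) = 1. Edges among them: none → e = 0.
Clustering(0) = 0/1.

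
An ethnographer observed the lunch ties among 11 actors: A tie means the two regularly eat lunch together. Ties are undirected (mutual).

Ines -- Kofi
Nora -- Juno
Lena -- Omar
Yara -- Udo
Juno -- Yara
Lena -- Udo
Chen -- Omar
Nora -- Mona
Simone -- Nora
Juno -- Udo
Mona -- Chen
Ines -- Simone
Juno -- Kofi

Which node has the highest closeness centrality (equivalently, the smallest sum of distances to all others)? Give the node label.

Juno

Farness (sum of distances to all others) for each node — Chen:27, Ines:28, Juno:18, Kofi:24, Lena:25, Mona:23, Nora:19, Omar:28, Simone:25, Udo:21, Yara:24.
The smallest farness is 18, for Juno, so Juno has the highest closeness.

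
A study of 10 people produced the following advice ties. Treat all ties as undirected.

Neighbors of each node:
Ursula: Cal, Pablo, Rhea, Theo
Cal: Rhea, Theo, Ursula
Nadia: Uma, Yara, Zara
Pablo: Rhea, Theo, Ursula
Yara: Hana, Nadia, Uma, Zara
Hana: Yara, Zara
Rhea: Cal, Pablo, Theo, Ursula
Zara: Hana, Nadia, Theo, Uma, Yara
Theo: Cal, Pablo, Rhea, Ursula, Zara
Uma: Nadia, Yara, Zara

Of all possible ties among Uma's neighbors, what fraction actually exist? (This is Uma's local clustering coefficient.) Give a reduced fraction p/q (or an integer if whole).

Uma's neighbors: Nadia, Yara, and Zara (k = 3).
Possible neighbor pairs: C(3,2) = 3. Edges among them: Nadia–Yara, Nadia–Zara, Yara–Zara → e = 3.
Clustering(Uma) = 3/3 = 1.

1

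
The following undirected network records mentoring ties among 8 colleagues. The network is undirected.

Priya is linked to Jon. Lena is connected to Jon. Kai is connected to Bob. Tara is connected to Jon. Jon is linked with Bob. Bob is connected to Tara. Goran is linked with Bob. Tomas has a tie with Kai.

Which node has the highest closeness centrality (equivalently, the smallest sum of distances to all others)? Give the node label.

Farness (sum of distances to all others) for each node — Bob:10, Goran:16, Jon:11, Kai:14, Lena:17, Priya:17, Tara:13, Tomas:20.
The smallest farness is 10, for Bob, so Bob has the highest closeness.

Bob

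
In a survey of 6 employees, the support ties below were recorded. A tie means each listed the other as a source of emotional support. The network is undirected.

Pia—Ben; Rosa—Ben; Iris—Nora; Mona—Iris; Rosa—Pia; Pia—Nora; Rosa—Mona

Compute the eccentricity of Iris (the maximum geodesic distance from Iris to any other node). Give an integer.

Distances from Iris: Ben:3, Mona:1, Nora:1, Pia:2, Rosa:2.
The largest is 3 (to Ben), so the eccentricity of Iris is 3.

3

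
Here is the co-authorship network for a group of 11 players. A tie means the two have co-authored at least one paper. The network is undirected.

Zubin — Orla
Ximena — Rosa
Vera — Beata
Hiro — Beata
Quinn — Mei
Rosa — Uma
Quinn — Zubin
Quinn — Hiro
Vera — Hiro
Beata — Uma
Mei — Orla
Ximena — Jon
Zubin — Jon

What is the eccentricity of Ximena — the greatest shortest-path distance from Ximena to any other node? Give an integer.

Distances from Ximena: Beata:3, Hiro:4, Jon:1, Mei:4, Orla:3, Quinn:3, Rosa:1, Uma:2, Vera:4, Zubin:2.
The largest is 4 (to Hiro, Vera, and Mei), so the eccentricity of Ximena is 4.

4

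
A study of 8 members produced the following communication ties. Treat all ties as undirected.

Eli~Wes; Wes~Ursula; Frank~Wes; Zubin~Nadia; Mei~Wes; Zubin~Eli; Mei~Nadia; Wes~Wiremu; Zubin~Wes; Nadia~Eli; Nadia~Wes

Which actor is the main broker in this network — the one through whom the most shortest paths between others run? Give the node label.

Wes

Unnormalized betweenness of each node: Eli:0, Frank:0, Mei:0, Nadia:1, Ursula:0, Wes:16, Wiremu:0, Zubin:0.
Wes has the largest value, 16, making it the main broker — the node through which the most shortest paths run.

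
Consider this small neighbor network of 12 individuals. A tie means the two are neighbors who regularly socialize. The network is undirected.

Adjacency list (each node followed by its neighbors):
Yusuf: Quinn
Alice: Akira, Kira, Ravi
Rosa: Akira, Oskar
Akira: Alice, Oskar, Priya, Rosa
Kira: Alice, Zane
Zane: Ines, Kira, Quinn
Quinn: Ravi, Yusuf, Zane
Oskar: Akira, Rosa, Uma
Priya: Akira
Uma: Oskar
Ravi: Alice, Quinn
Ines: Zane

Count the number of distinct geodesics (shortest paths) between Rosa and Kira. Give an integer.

1

The shortest distance is 3, and the only length-3 path is Rosa–Akira–Alice–Kira. So there is exactly 1 shortest path.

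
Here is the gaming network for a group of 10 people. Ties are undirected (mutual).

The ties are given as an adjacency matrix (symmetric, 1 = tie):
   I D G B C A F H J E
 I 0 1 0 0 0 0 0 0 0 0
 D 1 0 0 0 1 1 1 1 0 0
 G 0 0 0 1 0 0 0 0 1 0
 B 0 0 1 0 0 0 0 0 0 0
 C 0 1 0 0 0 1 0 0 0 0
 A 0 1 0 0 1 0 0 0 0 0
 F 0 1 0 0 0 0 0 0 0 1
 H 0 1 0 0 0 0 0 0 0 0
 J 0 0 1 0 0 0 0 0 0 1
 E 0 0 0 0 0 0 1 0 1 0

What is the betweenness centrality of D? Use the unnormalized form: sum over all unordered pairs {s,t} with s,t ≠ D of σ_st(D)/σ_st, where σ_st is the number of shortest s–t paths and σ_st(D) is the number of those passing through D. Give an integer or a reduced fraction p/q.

25

Pairs whose geodesics pass through D — I–G: 1; I–B: 1; I–C: 1; I–A: 1; I–F: 1; I–H: 1; I–J: 1; I–E: 1; G–C: 1; G–A: 1; G–H: 1; B–C: 1; B–A: 1; B–H: 1 … (+11 more pairs).
All other pairs contribute 0.
Summing the contributions gives betweenness(D) = 25.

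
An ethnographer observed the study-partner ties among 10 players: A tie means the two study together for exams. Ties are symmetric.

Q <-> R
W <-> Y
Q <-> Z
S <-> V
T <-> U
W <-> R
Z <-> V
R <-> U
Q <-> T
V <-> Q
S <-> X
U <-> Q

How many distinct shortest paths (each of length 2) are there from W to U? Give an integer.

The shortest distance is 2, and the only length-2 path is W–R–U. So there is exactly 1 shortest path.

1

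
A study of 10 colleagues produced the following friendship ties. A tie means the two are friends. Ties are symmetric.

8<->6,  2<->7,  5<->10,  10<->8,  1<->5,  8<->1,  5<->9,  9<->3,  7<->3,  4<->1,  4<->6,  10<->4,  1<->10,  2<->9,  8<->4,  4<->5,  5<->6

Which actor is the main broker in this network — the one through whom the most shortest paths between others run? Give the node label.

Unnormalized betweenness of each node: 1:5/4, 2:7/2, 3:7/2, 4:23/12, 5:62/3, 6:5/4, 7:1/2, 8:2/3, 9:37/2, 10:5/4.
5 has the largest value, 62/3, making it the main broker — the node through which the most shortest paths run.

5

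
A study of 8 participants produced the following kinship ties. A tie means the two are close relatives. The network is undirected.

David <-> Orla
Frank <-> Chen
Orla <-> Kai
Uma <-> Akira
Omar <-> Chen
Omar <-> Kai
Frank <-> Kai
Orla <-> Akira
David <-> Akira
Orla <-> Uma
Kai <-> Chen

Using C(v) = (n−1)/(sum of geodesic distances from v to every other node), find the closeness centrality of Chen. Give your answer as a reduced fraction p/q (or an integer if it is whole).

1/2

Distances from Chen: Akira:3, David:3, Frank:1, Kai:1, Omar:1, Orla:2, Uma:3. Sum = 14.
n = 8, so closeness = 7/14 = 1/2.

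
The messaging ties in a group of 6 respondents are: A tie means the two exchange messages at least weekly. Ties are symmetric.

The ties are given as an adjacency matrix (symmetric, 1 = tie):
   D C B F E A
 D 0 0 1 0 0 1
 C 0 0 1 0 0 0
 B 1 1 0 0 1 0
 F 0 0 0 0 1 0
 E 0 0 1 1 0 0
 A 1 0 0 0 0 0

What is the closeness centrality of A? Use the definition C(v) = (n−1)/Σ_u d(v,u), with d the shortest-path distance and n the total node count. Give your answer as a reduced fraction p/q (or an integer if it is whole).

5/13

Distances from A: B:2, C:3, D:1, E:3, F:4. Sum = 13.
n = 6, so closeness = 5/13.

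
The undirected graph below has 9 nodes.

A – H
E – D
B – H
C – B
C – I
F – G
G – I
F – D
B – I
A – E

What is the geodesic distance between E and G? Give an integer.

One shortest route is E – D – F – G, which uses 3 edges, and at distance 2 from E we only reach {F, H}, which does not include G. So d(E,G) = 3.

3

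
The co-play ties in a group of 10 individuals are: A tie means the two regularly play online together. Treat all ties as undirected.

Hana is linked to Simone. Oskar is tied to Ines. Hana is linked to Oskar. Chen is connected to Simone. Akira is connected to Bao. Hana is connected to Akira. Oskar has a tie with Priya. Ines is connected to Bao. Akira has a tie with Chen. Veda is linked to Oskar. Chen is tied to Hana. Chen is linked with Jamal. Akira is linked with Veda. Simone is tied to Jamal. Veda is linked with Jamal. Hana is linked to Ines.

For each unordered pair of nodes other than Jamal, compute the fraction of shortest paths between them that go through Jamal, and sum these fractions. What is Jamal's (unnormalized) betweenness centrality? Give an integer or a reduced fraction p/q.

3/2

Pairs whose geodesics pass through Jamal — Chen–Veda: 1/2; Simone–Veda: 1.
All other pairs contribute 0.
Summing the contributions gives betweenness(Jamal) = 3/2.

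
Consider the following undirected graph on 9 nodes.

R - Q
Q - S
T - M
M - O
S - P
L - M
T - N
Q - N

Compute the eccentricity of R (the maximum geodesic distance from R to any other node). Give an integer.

5

Distances from R: L:5, M:4, N:2, O:5, P:3, Q:1, S:2, T:3.
The largest is 5 (to L and O), so the eccentricity of R is 5.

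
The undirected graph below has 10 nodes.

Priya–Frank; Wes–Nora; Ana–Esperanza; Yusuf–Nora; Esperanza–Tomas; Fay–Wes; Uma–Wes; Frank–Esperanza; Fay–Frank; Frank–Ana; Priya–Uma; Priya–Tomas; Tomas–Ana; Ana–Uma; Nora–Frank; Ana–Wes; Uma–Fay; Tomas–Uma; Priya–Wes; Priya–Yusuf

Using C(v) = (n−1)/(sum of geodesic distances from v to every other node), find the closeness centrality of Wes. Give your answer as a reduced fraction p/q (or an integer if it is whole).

9/13

Distances from Wes: Ana:1, Esperanza:2, Fay:1, Frank:2, Nora:1, Priya:1, Tomas:2, Uma:1, Yusuf:2. Sum = 13.
n = 10, so closeness = 9/13.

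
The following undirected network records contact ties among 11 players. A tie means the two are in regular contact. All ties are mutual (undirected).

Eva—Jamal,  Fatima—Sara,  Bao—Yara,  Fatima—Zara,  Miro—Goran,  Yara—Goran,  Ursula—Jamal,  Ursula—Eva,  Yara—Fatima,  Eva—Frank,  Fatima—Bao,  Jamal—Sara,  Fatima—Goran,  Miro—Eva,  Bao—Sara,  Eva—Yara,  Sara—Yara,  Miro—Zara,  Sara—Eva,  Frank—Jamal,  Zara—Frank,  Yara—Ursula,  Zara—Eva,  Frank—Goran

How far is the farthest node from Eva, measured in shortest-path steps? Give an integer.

Distances from Eva: Bao:2, Fatima:2, Frank:1, Goran:2, Jamal:1, Miro:1, Sara:1, Ursula:1, Yara:1, Zara:1.
The largest is 2 (to Goran, Bao, and Fatima), so the eccentricity of Eva is 2.

2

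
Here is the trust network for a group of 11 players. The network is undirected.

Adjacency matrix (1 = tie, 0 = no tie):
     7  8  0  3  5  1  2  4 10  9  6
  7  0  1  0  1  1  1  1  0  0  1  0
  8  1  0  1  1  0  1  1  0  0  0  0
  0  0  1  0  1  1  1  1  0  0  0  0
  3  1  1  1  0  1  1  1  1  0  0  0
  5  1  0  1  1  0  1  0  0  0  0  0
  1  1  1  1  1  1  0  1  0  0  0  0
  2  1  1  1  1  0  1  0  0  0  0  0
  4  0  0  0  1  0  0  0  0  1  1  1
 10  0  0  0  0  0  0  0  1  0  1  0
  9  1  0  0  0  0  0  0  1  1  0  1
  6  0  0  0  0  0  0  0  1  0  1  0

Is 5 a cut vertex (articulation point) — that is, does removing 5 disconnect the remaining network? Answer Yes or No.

No

Even without 5, every remaining node can still reach every other (the residual graph is connected), so 5 is not a cut vertex.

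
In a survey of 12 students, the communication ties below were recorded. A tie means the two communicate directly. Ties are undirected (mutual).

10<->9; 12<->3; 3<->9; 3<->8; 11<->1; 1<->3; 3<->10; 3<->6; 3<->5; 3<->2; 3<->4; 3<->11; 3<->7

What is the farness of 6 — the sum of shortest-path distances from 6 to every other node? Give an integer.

Distances from 6: 1:2, 2:2, 3:1, 4:2, 5:2, 7:2, 8:2, 9:2, 10:2, 11:2, 12:2.
Sum = 2 + 2 + 1 + 2 + 2 + 2 + 2 + 2 + 2 + 2 + 2 = 21.

21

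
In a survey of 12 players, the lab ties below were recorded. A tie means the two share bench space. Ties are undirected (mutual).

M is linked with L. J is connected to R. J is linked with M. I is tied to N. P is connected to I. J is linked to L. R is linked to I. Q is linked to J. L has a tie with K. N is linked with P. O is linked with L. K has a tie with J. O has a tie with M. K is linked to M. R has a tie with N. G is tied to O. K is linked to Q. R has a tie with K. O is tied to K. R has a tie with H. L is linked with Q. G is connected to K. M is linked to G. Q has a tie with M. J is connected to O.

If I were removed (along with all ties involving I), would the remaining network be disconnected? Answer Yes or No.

Even without I, every remaining node can still reach every other (the residual graph is connected), so I is not a cut vertex.

No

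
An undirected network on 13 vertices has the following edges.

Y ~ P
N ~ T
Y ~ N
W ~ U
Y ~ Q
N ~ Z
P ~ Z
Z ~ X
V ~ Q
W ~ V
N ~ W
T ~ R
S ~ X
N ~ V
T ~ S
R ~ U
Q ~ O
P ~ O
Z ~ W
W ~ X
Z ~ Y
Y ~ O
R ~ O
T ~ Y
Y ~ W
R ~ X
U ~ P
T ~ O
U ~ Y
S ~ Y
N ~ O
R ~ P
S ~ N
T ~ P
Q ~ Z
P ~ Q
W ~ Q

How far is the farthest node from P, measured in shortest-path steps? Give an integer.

2

Distances from P: N:2, O:1, Q:1, R:1, S:2, T:1, U:1, V:2, W:2, X:2, Y:1, Z:1.
The largest is 2 (to N, W, X, V, and S), so the eccentricity of P is 2.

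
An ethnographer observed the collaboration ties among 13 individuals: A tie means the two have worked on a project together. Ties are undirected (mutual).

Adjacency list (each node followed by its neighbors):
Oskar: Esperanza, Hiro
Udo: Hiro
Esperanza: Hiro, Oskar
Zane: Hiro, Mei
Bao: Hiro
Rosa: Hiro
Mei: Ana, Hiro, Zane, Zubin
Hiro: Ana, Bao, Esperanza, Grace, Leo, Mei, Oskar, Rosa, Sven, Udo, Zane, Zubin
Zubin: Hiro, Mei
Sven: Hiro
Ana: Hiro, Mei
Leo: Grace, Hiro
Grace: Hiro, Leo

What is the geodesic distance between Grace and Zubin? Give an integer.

One shortest route is Grace – Hiro – Zubin, which uses 2 edges, and Grace and Zubin are not directly tied, so nothing shorter exists. So d(Grace,Zubin) = 2.

2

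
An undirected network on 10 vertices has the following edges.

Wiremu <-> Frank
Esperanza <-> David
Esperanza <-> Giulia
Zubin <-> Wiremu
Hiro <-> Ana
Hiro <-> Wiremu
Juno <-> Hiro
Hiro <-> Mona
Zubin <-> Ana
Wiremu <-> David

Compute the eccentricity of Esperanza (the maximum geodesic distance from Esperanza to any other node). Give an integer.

4

Distances from Esperanza: Ana:4, David:1, Frank:3, Giulia:1, Hiro:3, Juno:4, Mona:4, Wiremu:2, Zubin:3.
The largest is 4 (to Ana, Mona, and Juno), so the eccentricity of Esperanza is 4.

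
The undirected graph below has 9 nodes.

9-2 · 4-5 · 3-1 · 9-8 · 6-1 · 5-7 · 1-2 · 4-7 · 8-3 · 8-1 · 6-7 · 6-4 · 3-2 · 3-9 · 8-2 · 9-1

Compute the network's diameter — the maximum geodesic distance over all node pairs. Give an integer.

Eccentricity of each node (its greatest distance to any other): 1:3, 2:4, 3:4, 4:3, 5:4, 6:2, 7:3, 8:4, 9:4.
The maximum eccentricity is 4, realized for instance by the pair 2–5 via 2 – 1 – 6 – 4 – 5. So the diameter is 4.

4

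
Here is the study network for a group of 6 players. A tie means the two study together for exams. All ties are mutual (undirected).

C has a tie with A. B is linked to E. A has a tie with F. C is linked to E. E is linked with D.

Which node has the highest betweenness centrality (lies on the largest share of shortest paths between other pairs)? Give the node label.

Unnormalized betweenness of each node: A:4, B:0, C:6, D:0, E:7, F:0.
E has the largest value, 7, making it the main broker — the node through which the most shortest paths run.

E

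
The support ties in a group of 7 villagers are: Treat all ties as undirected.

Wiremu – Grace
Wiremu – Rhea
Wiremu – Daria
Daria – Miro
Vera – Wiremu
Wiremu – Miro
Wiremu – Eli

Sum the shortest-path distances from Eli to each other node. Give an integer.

11

Distances from Eli: Daria:2, Grace:2, Miro:2, Rhea:2, Vera:2, Wiremu:1.
Sum = 2 + 2 + 2 + 2 + 2 + 1 = 11.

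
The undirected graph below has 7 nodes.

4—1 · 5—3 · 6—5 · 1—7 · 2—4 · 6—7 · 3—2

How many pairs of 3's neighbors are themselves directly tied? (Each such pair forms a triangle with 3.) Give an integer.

0

3's neighbors are 2 and 5, but none of them are tied to each other, so no triangle contains 3.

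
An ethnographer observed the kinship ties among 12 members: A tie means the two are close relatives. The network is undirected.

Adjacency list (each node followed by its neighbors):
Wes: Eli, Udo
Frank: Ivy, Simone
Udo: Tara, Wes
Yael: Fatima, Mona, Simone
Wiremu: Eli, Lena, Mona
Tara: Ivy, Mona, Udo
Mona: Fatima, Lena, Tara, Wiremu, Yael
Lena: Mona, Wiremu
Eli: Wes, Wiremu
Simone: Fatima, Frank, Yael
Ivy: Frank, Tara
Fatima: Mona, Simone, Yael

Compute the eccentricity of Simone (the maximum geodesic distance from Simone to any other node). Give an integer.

Distances from Simone: Eli:4, Fatima:1, Frank:1, Ivy:2, Lena:3, Mona:2, Tara:3, Udo:4, Wes:5, Wiremu:3, Yael:1.
The largest is 5 (to Wes), so the eccentricity of Simone is 5.

5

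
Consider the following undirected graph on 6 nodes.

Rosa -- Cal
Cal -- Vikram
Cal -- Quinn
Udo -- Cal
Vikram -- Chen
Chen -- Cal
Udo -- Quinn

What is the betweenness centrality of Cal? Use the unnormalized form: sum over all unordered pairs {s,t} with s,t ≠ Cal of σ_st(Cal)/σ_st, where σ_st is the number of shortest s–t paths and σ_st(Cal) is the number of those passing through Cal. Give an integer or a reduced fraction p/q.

Pairs whose geodesics pass through Cal — Chen–Udo: 1; Chen–Quinn: 1; Chen–Rosa: 1; Udo–Vikram: 1; Udo–Rosa: 1; Vikram–Quinn: 1; Vikram–Rosa: 1; Quinn–Rosa: 1.
All other pairs contribute 0.
Summing the contributions gives betweenness(Cal) = 8.

8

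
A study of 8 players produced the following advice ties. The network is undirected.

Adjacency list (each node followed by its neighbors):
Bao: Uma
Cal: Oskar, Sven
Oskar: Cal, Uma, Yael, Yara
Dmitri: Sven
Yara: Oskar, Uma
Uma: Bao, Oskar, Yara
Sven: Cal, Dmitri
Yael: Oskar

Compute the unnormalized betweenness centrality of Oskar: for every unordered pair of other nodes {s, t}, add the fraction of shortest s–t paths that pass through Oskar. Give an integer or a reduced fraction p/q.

Pairs whose geodesics pass through Oskar — Dmitri–Bao: 1; Dmitri–Yara: 1; Dmitri–Uma: 1; Dmitri–Yael: 1; Sven–Bao: 1; Sven–Yara: 1; Sven–Uma: 1; Sven–Yael: 1; Cal–Bao: 1; Cal–Yara: 1; Cal–Uma: 1; Cal–Yael: 1; Bao–Yael: 1; Yara–Yael: 1 … (+1 more pairs).
All other pairs contribute 0.
Summing the contributions gives betweenness(Oskar) = 15.

15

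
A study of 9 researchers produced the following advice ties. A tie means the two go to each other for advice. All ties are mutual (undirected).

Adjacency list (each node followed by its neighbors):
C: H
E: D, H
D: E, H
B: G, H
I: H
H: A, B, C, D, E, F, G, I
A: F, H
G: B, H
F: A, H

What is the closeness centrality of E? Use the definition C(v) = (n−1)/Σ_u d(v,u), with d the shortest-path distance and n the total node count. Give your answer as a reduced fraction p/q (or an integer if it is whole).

4/7

Distances from E: A:2, B:2, C:2, D:1, F:2, G:2, H:1, I:2. Sum = 14.
n = 9, so closeness = 8/14 = 4/7.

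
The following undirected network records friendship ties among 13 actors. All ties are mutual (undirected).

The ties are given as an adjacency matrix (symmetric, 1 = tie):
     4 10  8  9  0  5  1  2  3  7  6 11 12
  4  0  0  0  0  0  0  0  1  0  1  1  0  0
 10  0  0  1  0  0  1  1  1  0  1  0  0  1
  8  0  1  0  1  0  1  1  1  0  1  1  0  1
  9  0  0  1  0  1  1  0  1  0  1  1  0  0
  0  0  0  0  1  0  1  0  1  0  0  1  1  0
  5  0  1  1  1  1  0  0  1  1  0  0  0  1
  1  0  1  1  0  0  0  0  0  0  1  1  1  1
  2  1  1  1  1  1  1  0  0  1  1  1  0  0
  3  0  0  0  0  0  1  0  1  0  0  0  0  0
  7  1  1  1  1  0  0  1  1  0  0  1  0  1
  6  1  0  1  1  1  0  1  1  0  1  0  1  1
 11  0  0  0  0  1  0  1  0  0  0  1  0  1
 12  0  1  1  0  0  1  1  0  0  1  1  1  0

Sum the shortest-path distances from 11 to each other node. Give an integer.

Distances from 11: 0:1, 1:1, 2:2, 3:3, 4:2, 5:2, 6:1, 7:2, 8:2, 9:2, 10:2, 12:1.
Sum = 1 + 1 + 2 + 3 + 2 + 2 + 1 + 2 + 2 + 2 + 2 + 1 = 21.

21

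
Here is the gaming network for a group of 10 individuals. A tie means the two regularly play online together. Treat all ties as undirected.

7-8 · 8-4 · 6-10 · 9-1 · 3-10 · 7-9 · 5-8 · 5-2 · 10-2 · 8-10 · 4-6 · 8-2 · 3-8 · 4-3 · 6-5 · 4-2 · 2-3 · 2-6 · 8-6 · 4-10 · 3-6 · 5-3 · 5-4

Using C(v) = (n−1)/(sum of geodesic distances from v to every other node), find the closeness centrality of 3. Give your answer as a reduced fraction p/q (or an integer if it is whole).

3/5

Distances from 3: 1:4, 2:1, 4:1, 5:1, 6:1, 7:2, 8:1, 9:3, 10:1. Sum = 15.
n = 10, so closeness = 9/15 = 3/5.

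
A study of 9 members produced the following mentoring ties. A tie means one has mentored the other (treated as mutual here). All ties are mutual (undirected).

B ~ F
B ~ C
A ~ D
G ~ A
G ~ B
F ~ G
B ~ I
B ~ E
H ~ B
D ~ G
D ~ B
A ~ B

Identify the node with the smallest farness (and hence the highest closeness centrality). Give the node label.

Farness (sum of distances to all others) for each node — A:13, B:8, C:15, D:13, E:15, F:14, G:12, H:15, I:15.
The smallest farness is 8, for B, so B has the highest closeness.

B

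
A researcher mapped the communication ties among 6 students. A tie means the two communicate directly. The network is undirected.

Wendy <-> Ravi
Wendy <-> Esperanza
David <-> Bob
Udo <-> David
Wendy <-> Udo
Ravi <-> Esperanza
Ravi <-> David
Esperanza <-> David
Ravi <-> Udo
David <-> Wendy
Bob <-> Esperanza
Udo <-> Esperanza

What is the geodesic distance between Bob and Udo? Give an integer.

2

One shortest route is Bob – Esperanza – Udo, which uses 2 edges, and Bob and Udo are not directly tied, so nothing shorter exists. So d(Bob,Udo) = 2.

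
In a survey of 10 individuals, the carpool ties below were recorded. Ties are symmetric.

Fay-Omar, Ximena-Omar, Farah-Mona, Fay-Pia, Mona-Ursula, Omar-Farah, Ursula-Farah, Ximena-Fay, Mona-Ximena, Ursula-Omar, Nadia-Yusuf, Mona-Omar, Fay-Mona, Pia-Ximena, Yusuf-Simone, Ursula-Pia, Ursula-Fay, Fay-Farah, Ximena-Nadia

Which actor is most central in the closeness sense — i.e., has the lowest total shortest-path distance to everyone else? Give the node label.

Ximena

Farness (sum of distances to all others) for each node — Farah:20, Fay:15, Mona:16, Nadia:18, Omar:16, Pia:18, Simone:32, Ursula:19, Ximena:14, Yusuf:24.
The smallest farness is 14, for Ximena, so Ximena has the highest closeness.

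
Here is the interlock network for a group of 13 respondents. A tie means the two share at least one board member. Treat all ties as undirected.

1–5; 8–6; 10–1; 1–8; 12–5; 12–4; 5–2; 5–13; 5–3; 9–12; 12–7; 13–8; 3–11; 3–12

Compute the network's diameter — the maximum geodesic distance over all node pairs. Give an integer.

5

Eccentricity of each node (its greatest distance to any other): 1:3, 2:4, 3:4, 4:5, 5:3, 6:5, 7:5, 8:4, 9:5, 10:4, 11:5, 12:4, 13:3.
The maximum eccentricity is 5, realized for instance by the pair 9–6 via 9 – 12 – 5 – 13 – 8 – 6. So the diameter is 5.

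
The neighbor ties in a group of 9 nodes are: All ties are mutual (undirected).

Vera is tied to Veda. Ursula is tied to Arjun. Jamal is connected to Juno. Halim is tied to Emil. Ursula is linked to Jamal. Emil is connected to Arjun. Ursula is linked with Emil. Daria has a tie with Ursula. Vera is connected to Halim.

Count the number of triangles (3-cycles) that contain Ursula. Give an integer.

Ursula's neighbors: Arjun, Daria, Emil, and Jamal.
Neighbor pairs that are themselves tied: Ursula–Arjun–Emil. Each forms one triangle with Ursula, for 1 in total.

1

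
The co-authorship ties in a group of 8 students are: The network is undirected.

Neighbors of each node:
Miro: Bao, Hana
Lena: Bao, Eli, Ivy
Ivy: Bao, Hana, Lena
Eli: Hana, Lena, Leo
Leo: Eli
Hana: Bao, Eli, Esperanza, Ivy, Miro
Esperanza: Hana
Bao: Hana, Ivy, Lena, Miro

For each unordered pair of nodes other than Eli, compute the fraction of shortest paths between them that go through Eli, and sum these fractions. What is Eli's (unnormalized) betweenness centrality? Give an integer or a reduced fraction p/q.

20/3

Pairs whose geodesics pass through Eli — Miro–Leo: 1; Esperanza–Lena: 1/3; Esperanza–Leo: 1; Lena–Hana: 1/3; Lena–Leo: 1; Ivy–Leo: 2/2; Hana–Leo: 1; Leo–Bao: 2/2.
All other pairs contribute 0.
Summing the contributions gives betweenness(Eli) = 20/3.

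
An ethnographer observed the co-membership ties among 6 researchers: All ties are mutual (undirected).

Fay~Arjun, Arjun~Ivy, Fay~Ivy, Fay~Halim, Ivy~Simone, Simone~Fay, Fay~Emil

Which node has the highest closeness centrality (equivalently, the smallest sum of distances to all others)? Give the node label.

Farness (sum of distances to all others) for each node — Arjun:8, Emil:9, Fay:5, Halim:9, Ivy:7, Simone:8.
The smallest farness is 5, for Fay, so Fay has the highest closeness.

Fay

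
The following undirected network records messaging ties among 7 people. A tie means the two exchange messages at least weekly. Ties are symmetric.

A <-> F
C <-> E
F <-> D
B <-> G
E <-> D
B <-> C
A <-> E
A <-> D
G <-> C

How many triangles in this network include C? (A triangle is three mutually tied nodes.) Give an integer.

C's neighbors: B, E, and G.
Neighbor pairs that are themselves tied: C–B–G. Each forms one triangle with C, for 1 in total.

1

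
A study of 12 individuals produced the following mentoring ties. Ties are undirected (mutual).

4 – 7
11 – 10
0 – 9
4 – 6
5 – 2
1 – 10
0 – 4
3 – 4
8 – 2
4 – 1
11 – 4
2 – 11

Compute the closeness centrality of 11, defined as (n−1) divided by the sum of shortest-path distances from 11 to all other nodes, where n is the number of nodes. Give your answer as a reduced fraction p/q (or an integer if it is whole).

Distances from 11: 0:2, 1:2, 2:1, 3:2, 4:1, 5:2, 6:2, 7:2, 8:2, 9:3, 10:1. Sum = 20.
n = 12, so closeness = 11/20.

11/20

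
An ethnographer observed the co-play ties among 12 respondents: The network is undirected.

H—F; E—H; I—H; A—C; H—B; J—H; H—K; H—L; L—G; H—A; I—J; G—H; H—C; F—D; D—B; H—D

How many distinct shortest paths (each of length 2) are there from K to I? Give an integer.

1

The shortest distance is 2, and the only length-2 path is K–H–I. So there is exactly 1 shortest path.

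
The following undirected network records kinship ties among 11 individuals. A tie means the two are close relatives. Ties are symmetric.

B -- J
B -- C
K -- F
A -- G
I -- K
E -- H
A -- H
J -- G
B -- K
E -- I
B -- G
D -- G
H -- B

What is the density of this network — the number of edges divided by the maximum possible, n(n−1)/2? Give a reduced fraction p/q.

There are 13 edges and 11 nodes, so the maximum possible is C(11,2) = 55.
Density = 13/55.

13/55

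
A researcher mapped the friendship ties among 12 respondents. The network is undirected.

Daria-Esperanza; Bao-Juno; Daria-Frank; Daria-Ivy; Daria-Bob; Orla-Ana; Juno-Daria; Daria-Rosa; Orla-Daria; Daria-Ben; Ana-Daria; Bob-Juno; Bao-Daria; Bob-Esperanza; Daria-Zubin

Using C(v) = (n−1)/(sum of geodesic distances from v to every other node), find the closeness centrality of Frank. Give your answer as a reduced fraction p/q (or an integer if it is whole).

11/21

Distances from Frank: Ana:2, Bao:2, Ben:2, Bob:2, Daria:1, Esperanza:2, Ivy:2, Juno:2, Orla:2, Rosa:2, Zubin:2. Sum = 21.
n = 12, so closeness = 11/21.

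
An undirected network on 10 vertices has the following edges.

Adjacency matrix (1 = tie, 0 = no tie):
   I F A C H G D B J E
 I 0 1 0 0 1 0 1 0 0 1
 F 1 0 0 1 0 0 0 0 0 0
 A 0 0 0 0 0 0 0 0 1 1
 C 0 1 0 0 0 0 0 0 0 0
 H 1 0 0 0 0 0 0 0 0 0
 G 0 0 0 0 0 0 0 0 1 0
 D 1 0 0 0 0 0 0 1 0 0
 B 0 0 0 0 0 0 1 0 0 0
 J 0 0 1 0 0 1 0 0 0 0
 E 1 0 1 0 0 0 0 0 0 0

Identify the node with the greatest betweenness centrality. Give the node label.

I

Unnormalized betweenness of each node: A:14, B:0, C:0, D:8, E:18, F:8, G:0, H:0, I:28, J:8.
I has the largest value, 28, making it the main broker — the node through which the most shortest paths run.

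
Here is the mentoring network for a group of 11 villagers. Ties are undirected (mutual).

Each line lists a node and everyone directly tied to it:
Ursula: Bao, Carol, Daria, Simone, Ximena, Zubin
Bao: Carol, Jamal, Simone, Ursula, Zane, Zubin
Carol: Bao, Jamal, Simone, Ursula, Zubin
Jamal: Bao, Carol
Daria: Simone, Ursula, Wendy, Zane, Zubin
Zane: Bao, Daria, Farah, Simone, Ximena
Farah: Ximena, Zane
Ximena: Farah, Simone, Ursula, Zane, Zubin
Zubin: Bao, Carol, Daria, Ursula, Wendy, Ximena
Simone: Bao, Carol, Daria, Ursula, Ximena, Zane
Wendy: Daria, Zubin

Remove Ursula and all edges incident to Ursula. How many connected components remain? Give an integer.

Ursula's neighbors (Bao, Carol, Daria, Simone, Ximena, and Zubin) remain reachable from one another through other ties, so the rest of the network stays in one piece.

1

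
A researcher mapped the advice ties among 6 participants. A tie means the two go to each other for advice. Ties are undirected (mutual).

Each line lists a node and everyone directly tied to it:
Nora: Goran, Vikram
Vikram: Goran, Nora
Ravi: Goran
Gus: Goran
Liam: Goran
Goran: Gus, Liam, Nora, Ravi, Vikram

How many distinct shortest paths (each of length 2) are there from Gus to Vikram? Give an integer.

The shortest distance is 2, and the only length-2 path is Gus–Goran–Vikram. So there is exactly 1 shortest path.

1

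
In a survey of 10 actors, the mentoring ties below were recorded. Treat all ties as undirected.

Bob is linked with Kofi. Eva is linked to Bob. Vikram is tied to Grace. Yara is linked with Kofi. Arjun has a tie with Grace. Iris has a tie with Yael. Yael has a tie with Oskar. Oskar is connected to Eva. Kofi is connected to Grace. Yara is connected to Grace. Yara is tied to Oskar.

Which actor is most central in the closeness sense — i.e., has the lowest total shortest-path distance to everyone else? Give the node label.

Farness (sum of distances to all others) for each node — Arjun:26, Bob:21, Eva:22, Grace:18, Iris:31, Kofi:18, Oskar:17, Vikram:26, Yael:23, Yara:16.
The smallest farness is 16, for Yara, so Yara has the highest closeness.

Yara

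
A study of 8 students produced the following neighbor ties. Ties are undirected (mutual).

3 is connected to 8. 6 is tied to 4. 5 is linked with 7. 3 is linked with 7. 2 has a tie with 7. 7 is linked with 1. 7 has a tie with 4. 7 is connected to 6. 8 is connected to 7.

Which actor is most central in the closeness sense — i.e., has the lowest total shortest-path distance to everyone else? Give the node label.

7

Farness (sum of distances to all others) for each node — 1:13, 2:13, 3:12, 4:12, 5:13, 6:12, 7:7, 8:12.
The smallest farness is 7, for 7, so 7 has the highest closeness.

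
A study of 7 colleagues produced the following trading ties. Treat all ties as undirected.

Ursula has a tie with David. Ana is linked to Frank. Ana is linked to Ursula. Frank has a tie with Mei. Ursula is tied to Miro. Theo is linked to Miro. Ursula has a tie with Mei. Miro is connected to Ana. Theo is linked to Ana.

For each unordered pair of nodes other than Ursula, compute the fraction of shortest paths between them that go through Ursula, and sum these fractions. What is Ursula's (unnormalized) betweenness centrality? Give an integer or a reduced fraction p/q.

43/6

Pairs whose geodesics pass through Ursula — Mei–Ana: 1/2; Mei–Miro: 1; Mei–Theo: 2/3; Mei–David: 1; Frank–David: 2/2; Ana–David: 1; Miro–David: 1; Theo–David: 2/2.
All other pairs contribute 0.
Summing the contributions gives betweenness(Ursula) = 43/6.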